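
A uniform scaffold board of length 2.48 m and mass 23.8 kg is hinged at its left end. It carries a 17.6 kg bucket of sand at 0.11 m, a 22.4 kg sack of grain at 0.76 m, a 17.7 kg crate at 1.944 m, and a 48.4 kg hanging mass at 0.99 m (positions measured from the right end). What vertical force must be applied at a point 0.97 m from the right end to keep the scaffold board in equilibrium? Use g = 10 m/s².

Taking torques about the left end:
Beam weight: 23.8 × 10 = 238 N down at 1.24 m → arm 1.24 m, τ = 238 × 1.24 = 295.1 N·m clockwise.
Bucket of sand: 17.6 × 10 = 176 N down at 0.11 m → arm 2.37 m, τ = 176 × 2.37 = 417.1 N·m clockwise.
Sack of grain: 22.4 × 10 = 224 N down at 0.76 m → arm 1.72 m, τ = 224 × 1.72 = 385.3 N·m clockwise.
Crate: 17.7 × 10 = 177 N down at 1.944 m → arm 0.536 m, τ = 177 × 0.536 = 94.87 N·m clockwise.
Hanging mass: 48.4 × 10 = 484 N down at 0.99 m → arm 1.49 m, τ = 484 × 1.49 = 721.2 N·m clockwise.
Net moment of the loads = 1914 N·m clockwise.
The upward force F acts at a point 0.97 m from the right end, arm 1.51 m, giving F × 1.51 counterclockwise.
Στ = 0 ⇒ F × 1.51 = 1914 ⇒ F = 1914 / 1.51 = 1270 N.

F ≈ 1270 N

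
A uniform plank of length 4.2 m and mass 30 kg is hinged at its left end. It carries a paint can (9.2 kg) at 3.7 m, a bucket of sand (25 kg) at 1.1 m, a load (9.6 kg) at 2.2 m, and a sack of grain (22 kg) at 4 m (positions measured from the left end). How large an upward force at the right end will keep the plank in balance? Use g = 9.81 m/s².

Sum moments about the left end (the unknown pivot reaction has zero arm there).
Beam weight: 30 × 9.81 = 294.3 N down at 2.1 m → arm 2.1 m, τ = 294.3 × 2.1 = 618 N·m clockwise.
Paint can: 9.2 × 9.81 = 90.25 N down at 3.7 m → arm 3.7 m, τ = 90.25 × 3.7 = 333.9 N·m clockwise.
Bucket of sand: 25 × 9.81 = 245.2 N down at 1.1 m → arm 1.1 m, τ = 245.2 × 1.1 = 269.7 N·m clockwise.
Load: 9.6 × 9.81 = 94.18 N down at 2.2 m → arm 2.2 m, τ = 94.18 × 2.2 = 207.2 N·m clockwise.
Sack of grain: 22 × 9.81 = 215.8 N down at 4 m → arm 4 m, τ = 215.8 × 4 = 863.2 N·m clockwise.
Net moment of the loads = 2292 N·m clockwise.
The upward force F acts at the right end, arm 4.2 m, giving F × 4.2 counterclockwise.
Setting net torque to zero: F × 4.2 = 2292 → F = 2292 / 4.2 = 546 N.

F ≈ 546 N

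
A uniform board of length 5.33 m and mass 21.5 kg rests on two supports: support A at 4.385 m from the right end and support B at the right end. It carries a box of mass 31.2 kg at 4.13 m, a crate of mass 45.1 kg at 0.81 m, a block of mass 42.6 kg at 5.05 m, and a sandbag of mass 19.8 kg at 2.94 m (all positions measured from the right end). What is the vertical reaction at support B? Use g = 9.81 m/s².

R_B ≈ 462 N

Taking torques about support A:
Beam weight: 21.5 × 9.81 = 210.9 N down at 2.665 m → arm 1.72 m, τ = 210.9 × 1.72 = 362.7 N·m clockwise.
Box: 31.2 × 9.81 = 306.1 N down at 4.13 m → arm 0.255 m, τ = 306.1 × 0.255 = 78.06 N·m clockwise.
Crate: 45.1 × 9.81 = 442.4 N down at 0.81 m → arm 3.575 m, τ = 442.4 × 3.575 = 1582 N·m clockwise.
Block: 42.6 × 9.81 = 417.9 N down at 5.05 m → arm 0.665 m, τ = 417.9 × 0.665 = 277.9 N·m counterclockwise.
Sandbag: 19.8 × 9.81 = 194.2 N down at 2.94 m → arm 1.445 m, τ = 194.2 × 1.445 = 280.6 N·m clockwise.
Net load moment about support A = 2025 N·m clockwise.
Reaction R at support B is upward at 0 m, arm 4.385 m → moment R × 4.385 counterclockwise.
Balancing moments: R × 4.385 = 2025, giving R = 462 N.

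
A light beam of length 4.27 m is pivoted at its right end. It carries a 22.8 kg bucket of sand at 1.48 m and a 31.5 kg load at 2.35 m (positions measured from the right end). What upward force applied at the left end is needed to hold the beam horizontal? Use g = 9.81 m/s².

Take moments about the right end.
Bucket of sand: 22.8 × 9.81 = 223.7 N down at 1.48 m → arm 1.48 m, τ = 223.7 × 1.48 = 331.1 N·m counterclockwise.
Load: 31.5 × 9.81 = 309 N down at 2.35 m → arm 2.35 m, τ = 309 × 2.35 = 726.1 N·m counterclockwise.
Net moment of the loads = 1057 N·m counterclockwise.
The upward force F acts at the left end, arm 4.27 m, giving F × 4.27 clockwise.
Balancing moments: F × 4.27 = 1057, giving F = 1057 / 4.27 = 248 N.

F ≈ 248 N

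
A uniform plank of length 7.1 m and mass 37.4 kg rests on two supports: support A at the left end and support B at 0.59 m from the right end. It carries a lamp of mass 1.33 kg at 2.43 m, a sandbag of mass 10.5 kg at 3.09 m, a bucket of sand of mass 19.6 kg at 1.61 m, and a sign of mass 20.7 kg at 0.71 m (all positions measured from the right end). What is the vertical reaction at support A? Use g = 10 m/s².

R_A ≈ 249 N

Take moments about support B.
Beam weight: 37.4 × 10 = 374 N down at 3.55 m → arm 2.96 m, τ = 374 × 2.96 = 1107 N·m counterclockwise.
Lamp: 1.33 × 10 = 13.3 N down at 2.43 m → arm 1.84 m, τ = 13.3 × 1.84 = 24.47 N·m counterclockwise.
Sandbag: 10.5 × 10 = 105 N down at 3.09 m → arm 2.5 m, τ = 105 × 2.5 = 262.5 N·m counterclockwise.
Bucket of sand: 19.6 × 10 = 196 N down at 1.61 m → arm 1.02 m, τ = 196 × 1.02 = 199.9 N·m counterclockwise.
Sign: 20.7 × 10 = 207 N down at 0.71 m → arm 0.12 m, τ = 207 × 0.12 = 24.84 N·m counterclockwise.
Net load moment about support B = 1619 N·m counterclockwise.
Reaction R at support A is upward at 7.1 m, arm 6.51 m → moment R × 6.51 clockwise.
Setting net torque to zero: R × 6.51 = 1619 → R = 249 N.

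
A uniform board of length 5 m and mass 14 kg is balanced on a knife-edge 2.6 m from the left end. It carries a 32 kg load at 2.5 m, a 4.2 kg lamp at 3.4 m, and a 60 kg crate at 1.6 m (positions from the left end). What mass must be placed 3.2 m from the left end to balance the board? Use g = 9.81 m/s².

m ≈ 102 kg

Sum moments about the knife-edge (at 2.6 m from the left end) (the support reaction has zero arm there).
Beam weight: 14 × 9.81 = 137.3 N down at 2.5 m → arm 0.1 m, τ = 137.3 × 0.1 = 13.73 N·m counterclockwise.
Load: 32 × 9.81 = 313.9 N down at 2.5 m → arm 0.1 m, τ = 313.9 × 0.1 = 31.39 N·m counterclockwise.
Lamp: 4.2 × 9.81 = 41.2 N down at 3.4 m → arm 0.8 m, τ = 41.2 × 0.8 = 32.96 N·m clockwise.
Crate: 60 × 9.81 = 588.6 N down at 1.6 m → arm 1 m, τ = 588.6 × 1 = 588.6 N·m counterclockwise.
Net moment of known loads = 600.8 N·m counterclockwise.
An unknown mass m at 3.2 m has arm 0.6 m; its moment is m·g·0.6 clockwise.
For rotational equilibrium, m × 9.81 × 0.6 = 600.8, so m = 600.8 / (9.81 × 0.6) = 102 kg.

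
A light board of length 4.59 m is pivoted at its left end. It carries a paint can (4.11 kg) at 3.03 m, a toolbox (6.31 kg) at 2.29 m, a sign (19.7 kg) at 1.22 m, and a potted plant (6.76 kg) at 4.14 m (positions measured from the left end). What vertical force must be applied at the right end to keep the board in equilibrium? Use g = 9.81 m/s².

F ≈ 169 N

Sum moments about the left end (the unknown pivot reaction has zero arm there).
Paint can: 4.11 × 9.81 = 40.32 N down at 3.03 m → arm 3.03 m, τ = 40.32 × 3.03 = 122.2 N·m clockwise.
Toolbox: 6.31 × 9.81 = 61.9 N down at 2.29 m → arm 2.29 m, τ = 61.9 × 2.29 = 141.8 N·m clockwise.
Sign: 19.7 × 9.81 = 193.3 N down at 1.22 m → arm 1.22 m, τ = 193.3 × 1.22 = 235.8 N·m clockwise.
Potted plant: 6.76 × 9.81 = 66.32 N down at 4.14 m → arm 4.14 m, τ = 66.32 × 4.14 = 274.6 N·m clockwise.
Net moment of the loads = 774.4 N·m clockwise.
The upward force F acts at the right end, arm 4.59 m, giving F × 4.59 counterclockwise.
Στ = 0 ⇒ F × 4.59 = 774.4 ⇒ F = 774.4 / 4.59 = 169 N.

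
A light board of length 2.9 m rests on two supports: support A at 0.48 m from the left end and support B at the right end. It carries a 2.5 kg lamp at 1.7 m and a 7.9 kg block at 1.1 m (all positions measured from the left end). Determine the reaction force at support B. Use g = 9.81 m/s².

R_B ≈ 32.2 N

Taking torques about support A:
Lamp: 2.5 × 9.81 = 24.53 N down at 1.7 m → arm 1.22 m, τ = 24.53 × 1.22 = 29.93 N·m clockwise.
Block: 7.9 × 9.81 = 77.5 N down at 1.1 m → arm 0.62 m, τ = 77.5 × 0.62 = 48.05 N·m clockwise.
Net load moment about support A = 77.98 N·m clockwise.
Reaction R at support B is upward at 2.9 m, arm 2.42 m → moment R × 2.42 counterclockwise.
Στ = 0 ⇒ R × 2.42 = 77.98 ⇒ R = 32.2 N.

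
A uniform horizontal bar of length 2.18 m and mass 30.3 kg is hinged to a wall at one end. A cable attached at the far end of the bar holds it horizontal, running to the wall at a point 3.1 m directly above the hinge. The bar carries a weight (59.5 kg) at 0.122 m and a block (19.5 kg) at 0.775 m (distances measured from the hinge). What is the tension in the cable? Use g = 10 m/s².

Taking torques about the hinge:
Beam weight: 30.3 × 10 = 303 N down at 1.09 m → arm 1.09 m, τ = 303 × 1.09 = 330.3 N·m clockwise.
Weight: 59.5 × 10 = 595 N down at 0.122 m → arm 0.122 m, τ = 595 × 0.122 = 72.59 N·m clockwise.
Block: 19.5 × 10 = 195 N down at 0.775 m → arm 0.775 m, τ = 195 × 0.775 = 151.1 N·m clockwise.
Total clockwise load moment = 554 N·m.
The cable tension T acts at 2.18 m; only its component perpendicular to the bar, T sinθ, produces torque. sinθ = h/√(h²+d²) = 3.1/√(3.1²+2.18²) = 0.818.
Balancing moments: T × 2.18 × 0.818 = 554, giving T = 554 / 1.783 = 311 N.

T ≈ 311 N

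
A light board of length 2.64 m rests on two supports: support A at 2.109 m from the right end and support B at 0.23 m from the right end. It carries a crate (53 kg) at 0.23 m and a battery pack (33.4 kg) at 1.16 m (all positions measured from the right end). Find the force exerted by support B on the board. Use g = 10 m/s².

Choose support A as the axis so its reaction then has zero moment arm.
Crate: 53 × 10 = 530 N down at 0.23 m → arm 1.879 m, τ = 530 × 1.879 = 995.9 N·m clockwise.
Battery pack: 33.4 × 10 = 334 N down at 1.16 m → arm 0.949 m, τ = 334 × 0.949 = 317 N·m clockwise.
Net load moment about support A = 1313 N·m clockwise.
Reaction R at support B is upward at 0.23 m, arm 1.879 m → moment R × 1.879 counterclockwise.
Balancing moments: R × 1.879 = 1313, giving R = 699 N.

R_B ≈ 699 N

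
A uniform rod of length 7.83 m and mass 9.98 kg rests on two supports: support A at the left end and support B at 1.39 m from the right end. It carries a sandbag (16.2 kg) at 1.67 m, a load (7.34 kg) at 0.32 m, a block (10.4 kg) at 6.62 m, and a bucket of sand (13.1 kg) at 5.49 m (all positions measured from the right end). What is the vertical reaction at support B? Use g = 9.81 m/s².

Take moments about support A.
Beam weight: 9.98 × 9.81 = 97.9 N down at 3.915 m → arm 3.915 m, τ = 97.9 × 3.915 = 383.3 N·m clockwise.
Sandbag: 16.2 × 9.81 = 158.9 N down at 1.67 m → arm 6.16 m, τ = 158.9 × 6.16 = 978.8 N·m clockwise.
Load: 7.34 × 9.81 = 72.01 N down at 0.32 m → arm 7.51 m, τ = 72.01 × 7.51 = 540.8 N·m clockwise.
Block: 10.4 × 9.81 = 102 N down at 6.62 m → arm 1.21 m, τ = 102 × 1.21 = 123.4 N·m clockwise.
Bucket of sand: 13.1 × 9.81 = 128.5 N down at 5.49 m → arm 2.34 m, τ = 128.5 × 2.34 = 300.7 N·m clockwise.
Net load moment about support A = 2327 N·m clockwise.
Reaction R at support B is upward at 1.39 m, arm 6.44 m → moment R × 6.44 counterclockwise.
Setting net torque to zero: R × 6.44 = 2327 → R = 361 N.

R_B ≈ 361 N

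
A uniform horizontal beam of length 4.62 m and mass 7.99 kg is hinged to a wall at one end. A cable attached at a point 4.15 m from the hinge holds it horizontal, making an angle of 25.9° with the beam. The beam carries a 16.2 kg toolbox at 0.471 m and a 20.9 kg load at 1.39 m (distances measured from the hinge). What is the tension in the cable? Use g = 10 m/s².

T ≈ 304 N

Take moments about the hinge.
Beam weight: 7.99 × 10 = 79.9 N down at 2.31 m → arm 2.31 m, τ = 79.9 × 2.31 = 184.6 N·m clockwise.
Toolbox: 16.2 × 10 = 162 N down at 0.471 m → arm 0.471 m, τ = 162 × 0.471 = 76.3 N·m clockwise.
Load: 20.9 × 10 = 209 N down at 1.39 m → arm 1.39 m, τ = 209 × 1.39 = 290.5 N·m clockwise.
Total clockwise load moment = 551.4 N·m.
The cable tension T acts at 4.15 m; only its component perpendicular to the beam, T sinθ, produces torque. sin 25.9° = 0.4368.
Balancing moments: T × 4.15 × 0.4368 = 551.4, giving T = 551.4 / 1.813 = 304 N.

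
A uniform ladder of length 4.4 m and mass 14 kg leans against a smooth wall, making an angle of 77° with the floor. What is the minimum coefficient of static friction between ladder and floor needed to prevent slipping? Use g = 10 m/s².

Sum moments about the foot of the ladder (the floor normal and friction both act there and drop out).
Ladder weight 14×10 = 140 N acts at 2.2 m along the ladder; its horizontal arm is 2.2·cos77° = 0.4949 m → τ = 69.29 N·m clockwise.
Wall normal N acts horizontally at the top; its moment arm is the height L sinθ = 4.4·sin77° = 4.287 m, counterclockwise.
Balancing moments: N × 4.287 = 69.29, giving N = 16.16 N.
ΣFx = 0 ⇒ f = N_wall = 16.16 N. ΣFy = 0 ⇒ N_floor = 140 N.
μ_min = f / N_floor = 16.16 / 140 = 0.115.

μ_min ≈ 0.115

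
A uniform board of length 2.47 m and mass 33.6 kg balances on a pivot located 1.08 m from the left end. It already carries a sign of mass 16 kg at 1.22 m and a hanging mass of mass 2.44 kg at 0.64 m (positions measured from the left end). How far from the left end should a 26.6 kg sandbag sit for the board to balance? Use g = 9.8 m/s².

About the pivot (at 1.08 m from the left end):
Beam weight: 33.6 × 9.8 = 329.3 N down at 1.235 m → arm 0.155 m, τ = 329.3 × 0.155 = 51.04 N·m clockwise.
Sign: 16 × 9.8 = 156.8 N down at 1.22 m → arm 0.14 m, τ = 156.8 × 0.14 = 21.95 N·m clockwise.
Hanging mass: 2.44 × 9.8 = 23.91 N down at 0.64 m → arm 0.44 m, τ = 23.91 × 0.44 = 10.52 N·m counterclockwise.
Net moment of existing loads = 62.47 N·m clockwise.
The sandbag weighs 26.6 × 9.8 = 260.7 N and must supply an equal counterclockwise moment, so its lever arm about the pivot is 62.47 / 260.7 = 0.24 m.
That puts it at 1.08 − 0.24 = 0.84 m from the left end.

x ≈ 0.84 m from the left end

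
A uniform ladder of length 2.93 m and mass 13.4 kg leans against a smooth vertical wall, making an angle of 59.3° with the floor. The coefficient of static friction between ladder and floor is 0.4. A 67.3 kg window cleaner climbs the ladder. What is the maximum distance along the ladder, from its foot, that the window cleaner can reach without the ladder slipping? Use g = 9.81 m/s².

d ≈ 2.08 m

Take moments about the foot of the ladder.
Ladder weight 13.4×9.81 = 131.5 N acts at 1.465 m along the ladder; its horizontal arm is 1.465·cos59.3° = 0.7479 m → τ = 98.35 N·m clockwise.
Window cleaner weight 67.3×9.81 = 660.2 N at distance d → arm d·cos59.3° → τ = 660.2·d·0.5105 clockwise.
Wall normal N at the top has arm L sinθ = 2.519 m counterclockwise, so Στ = 0 gives N·2.519 = 98.35 + 337·d.
ΣFy = 0 ⇒ N_floor = 791.7 N, so the maximum friction is μ_s·N_floor = 0.4×791.7 = 316.7 N. ΣFx = 0 ⇒ N_wall = f, so at the slipping point N = 316.7 N.
Substituting: 316.7×2.519 = 98.35 + 337·d ⇒ d = (797.8 − 98.35) / 337 = 2.08 m.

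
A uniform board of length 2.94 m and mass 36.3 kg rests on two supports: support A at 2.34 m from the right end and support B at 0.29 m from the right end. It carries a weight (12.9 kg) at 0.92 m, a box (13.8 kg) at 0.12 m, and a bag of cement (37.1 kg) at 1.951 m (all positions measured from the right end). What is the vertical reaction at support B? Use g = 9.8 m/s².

Sum moments about support A (its reaction then has zero moment arm).
Beam weight: 36.3 × 9.8 = 355.7 N down at 1.47 m → arm 0.87 m, τ = 355.7 × 0.87 = 309.5 N·m clockwise.
Weight: 12.9 × 9.8 = 126.4 N down at 0.92 m → arm 1.42 m, τ = 126.4 × 1.42 = 179.5 N·m clockwise.
Box: 13.8 × 9.8 = 135.2 N down at 0.12 m → arm 2.22 m, τ = 135.2 × 2.22 = 300.1 N·m clockwise.
Bag of cement: 37.1 × 9.8 = 363.6 N down at 1.951 m → arm 0.389 m, τ = 363.6 × 0.389 = 141.4 N·m clockwise.
Net load moment about support A = 930.5 N·m clockwise.
Reaction R at support B is upward at 0.29 m, arm 2.05 m → moment R × 2.05 counterclockwise.
Στ = 0 ⇒ R × 2.05 = 930.5 ⇒ R = 454 N.

R_B ≈ 454 N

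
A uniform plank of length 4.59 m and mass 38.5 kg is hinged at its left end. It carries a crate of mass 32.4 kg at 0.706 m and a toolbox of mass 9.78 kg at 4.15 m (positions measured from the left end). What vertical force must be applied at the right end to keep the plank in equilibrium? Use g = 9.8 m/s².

F ≈ 324 N

About the left end:
Beam weight: 38.5 × 9.8 = 377.3 N down at 2.295 m → arm 2.295 m, τ = 377.3 × 2.295 = 865.9 N·m clockwise.
Crate: 32.4 × 9.8 = 317.5 N down at 0.706 m → arm 0.706 m, τ = 317.5 × 0.706 = 224.2 N·m clockwise.
Toolbox: 9.78 × 9.8 = 95.84 N down at 4.15 m → arm 4.15 m, τ = 95.84 × 4.15 = 397.7 N·m clockwise.
Net moment of the loads = 1488 N·m clockwise.
The upward force F acts at the right end, arm 4.59 m, giving F × 4.59 counterclockwise.
Balancing moments: F × 4.59 = 1488, giving F = 1488 / 4.59 = 324 N.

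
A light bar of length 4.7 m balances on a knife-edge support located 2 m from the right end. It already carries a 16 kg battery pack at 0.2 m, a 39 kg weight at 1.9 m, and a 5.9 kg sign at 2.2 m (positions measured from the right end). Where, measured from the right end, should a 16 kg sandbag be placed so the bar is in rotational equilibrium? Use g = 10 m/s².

x ≈ 3.97 m from the right end

About the knife-edge support (at 2 m from the right end):
Battery pack: 16 × 10 = 160 N down at 0.2 m → arm 1.8 m, τ = 160 × 1.8 = 288 N·m clockwise.
Weight: 39 × 10 = 390 N down at 1.9 m → arm 0.1 m, τ = 390 × 0.1 = 39 N·m clockwise.
Sign: 5.9 × 10 = 59 N down at 2.2 m → arm 0.2 m, τ = 59 × 0.2 = 11.8 N·m counterclockwise.
Net moment of existing loads = 315.2 N·m clockwise.
The sandbag weighs 16 × 10 = 160 N and must supply an equal counterclockwise moment, so its lever arm about the knife-edge support is 315.2 / 160 = 1.97 m.
That puts it at 2 + 1.97 = 3.97 m from the right end.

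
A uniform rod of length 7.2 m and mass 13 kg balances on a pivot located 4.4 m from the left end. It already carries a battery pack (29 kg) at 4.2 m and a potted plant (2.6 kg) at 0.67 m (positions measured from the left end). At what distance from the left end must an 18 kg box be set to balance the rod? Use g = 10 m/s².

x ≈ 5.84 m from the left end

Taking torques about the pivot (at 4.4 m from the left end):
Beam weight: 13 × 10 = 130 N down at 3.6 m → arm 0.8 m, τ = 130 × 0.8 = 104 N·m counterclockwise.
Battery pack: 29 × 10 = 290 N down at 4.2 m → arm 0.2 m, τ = 290 × 0.2 = 58 N·m counterclockwise.
Potted plant: 2.6 × 10 = 26 N down at 0.67 m → arm 3.73 m, τ = 26 × 3.73 = 96.98 N·m counterclockwise.
Net moment of existing loads = 259 N·m counterclockwise.
The box weighs 18 × 10 = 180 N and must supply an equal clockwise moment, so its lever arm about the pivot is 259 / 180 = 1.44 m.
That puts it at 4.4 + 1.44 = 5.84 m from the left end.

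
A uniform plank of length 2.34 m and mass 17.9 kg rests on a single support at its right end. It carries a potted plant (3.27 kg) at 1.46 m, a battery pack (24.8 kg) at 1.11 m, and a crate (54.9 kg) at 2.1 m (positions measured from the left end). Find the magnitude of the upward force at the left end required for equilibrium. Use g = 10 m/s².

F ≈ 288 N

Choose the right end as the axis so the unknown pivot reaction has zero arm there.
Beam weight: 17.9 × 10 = 179 N down at 1.17 m → arm 1.17 m, τ = 179 × 1.17 = 209.4 N·m counterclockwise.
Potted plant: 3.27 × 10 = 32.7 N down at 1.46 m → arm 0.88 m, τ = 32.7 × 0.88 = 28.78 N·m counterclockwise.
Battery pack: 24.8 × 10 = 248 N down at 1.11 m → arm 1.23 m, τ = 248 × 1.23 = 305 N·m counterclockwise.
Crate: 54.9 × 10 = 549 N down at 2.1 m → arm 0.24 m, τ = 549 × 0.24 = 131.8 N·m counterclockwise.
Net moment of the loads = 675 N·m counterclockwise.
The upward force F acts at the left end, arm 2.34 m, giving F × 2.34 clockwise.
Balancing moments: F × 2.34 = 675, giving F = 675 / 2.34 = 288 N.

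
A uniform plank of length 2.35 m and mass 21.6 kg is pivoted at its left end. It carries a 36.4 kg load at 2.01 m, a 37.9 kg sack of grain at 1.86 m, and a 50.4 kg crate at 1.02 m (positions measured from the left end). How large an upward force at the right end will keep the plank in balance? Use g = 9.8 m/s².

Taking torques about the left end:
Beam weight: 21.6 × 9.8 = 211.7 N down at 1.175 m → arm 1.175 m, τ = 211.7 × 1.175 = 248.7 N·m clockwise.
Load: 36.4 × 9.8 = 356.7 N down at 2.01 m → arm 2.01 m, τ = 356.7 × 2.01 = 717 N·m clockwise.
Sack of grain: 37.9 × 9.8 = 371.4 N down at 1.86 m → arm 1.86 m, τ = 371.4 × 1.86 = 690.8 N·m clockwise.
Crate: 50.4 × 9.8 = 493.9 N down at 1.02 m → arm 1.02 m, τ = 493.9 × 1.02 = 503.8 N·m clockwise.
Net moment of the loads = 2160 N·m clockwise.
The upward force F acts at the right end, arm 2.35 m, giving F × 2.35 counterclockwise.
Balancing moments: F × 2.35 = 2160, giving F = 2160 / 2.35 = 919 N.

F ≈ 919 N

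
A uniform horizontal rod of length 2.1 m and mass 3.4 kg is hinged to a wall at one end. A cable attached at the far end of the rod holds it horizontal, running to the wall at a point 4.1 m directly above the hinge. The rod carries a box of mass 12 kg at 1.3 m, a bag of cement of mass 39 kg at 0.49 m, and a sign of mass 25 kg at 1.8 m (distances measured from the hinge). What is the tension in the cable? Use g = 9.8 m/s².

T ≈ 437 N

Take moments about the hinge.
Beam weight: 3.4 × 9.8 = 33.32 N down at 1.05 m → arm 1.05 m, τ = 33.32 × 1.05 = 34.99 N·m clockwise.
Box: 12 × 9.8 = 117.6 N down at 1.3 m → arm 1.3 m, τ = 117.6 × 1.3 = 152.9 N·m clockwise.
Bag of cement: 39 × 9.8 = 382.2 N down at 0.49 m → arm 0.49 m, τ = 382.2 × 0.49 = 187.3 N·m clockwise.
Sign: 25 × 9.8 = 245 N down at 1.8 m → arm 1.8 m, τ = 245 × 1.8 = 441 N·m clockwise.
Total clockwise load moment = 816.2 N·m.
The cable tension T acts at 2.1 m; only its component perpendicular to the rod, T sinθ, produces torque. sinθ = h/√(h²+d²) = 4.1/√(4.1²+2.1²) = 0.89.
For rotational equilibrium, T × 2.1 × 0.89 = 816.2, so T = 816.2 / 1.869 = 437 N.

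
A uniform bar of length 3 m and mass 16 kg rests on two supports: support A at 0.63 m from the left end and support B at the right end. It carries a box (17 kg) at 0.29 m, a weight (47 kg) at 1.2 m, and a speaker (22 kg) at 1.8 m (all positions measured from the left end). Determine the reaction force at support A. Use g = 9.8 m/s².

About support B:
Beam weight: 16 × 9.8 = 156.8 N down at 1.5 m → arm 1.5 m, τ = 156.8 × 1.5 = 235.2 N·m counterclockwise.
Box: 17 × 9.8 = 166.6 N down at 0.29 m → arm 2.71 m, τ = 166.6 × 2.71 = 451.5 N·m counterclockwise.
Weight: 47 × 9.8 = 460.6 N down at 1.2 m → arm 1.8 m, τ = 460.6 × 1.8 = 829.1 N·m counterclockwise.
Speaker: 22 × 9.8 = 215.6 N down at 1.8 m → arm 1.2 m, τ = 215.6 × 1.2 = 258.7 N·m counterclockwise.
Net load moment about support B = 1775 N·m counterclockwise.
Reaction R at support A is upward at 0.63 m, arm 2.37 m → moment R × 2.37 clockwise.
Setting net torque to zero: R × 2.37 = 1775 → R = 749 N.

R_A ≈ 749 N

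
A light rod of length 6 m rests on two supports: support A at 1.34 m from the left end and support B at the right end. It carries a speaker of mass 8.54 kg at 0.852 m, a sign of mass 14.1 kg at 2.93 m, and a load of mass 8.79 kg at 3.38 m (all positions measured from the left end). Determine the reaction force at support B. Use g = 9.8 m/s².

R_B ≈ 76.1 N

About support A:
Speaker: 8.54 × 9.8 = 83.69 N down at 0.852 m → arm 0.488 m, τ = 83.69 × 0.488 = 40.84 N·m counterclockwise.
Sign: 14.1 × 9.8 = 138.2 N down at 2.93 m → arm 1.59 m, τ = 138.2 × 1.59 = 219.7 N·m clockwise.
Load: 8.79 × 9.8 = 86.14 N down at 3.38 m → arm 2.04 m, τ = 86.14 × 2.04 = 175.7 N·m clockwise.
Net load moment about support A = 354.6 N·m clockwise.
Reaction R at support B is upward at 6 m, arm 4.66 m → moment R × 4.66 counterclockwise.
Στ = 0 ⇒ R × 4.66 = 354.6 ⇒ R = 76.1 N.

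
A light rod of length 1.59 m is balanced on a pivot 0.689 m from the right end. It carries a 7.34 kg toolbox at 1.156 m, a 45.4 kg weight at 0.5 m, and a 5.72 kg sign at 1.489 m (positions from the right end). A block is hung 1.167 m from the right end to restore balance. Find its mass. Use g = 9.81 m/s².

m ≈ 1.21 kg

Sum moments about the pivot (at 0.689 m from the right end) (the support reaction has zero arm there).
Toolbox: 7.34 × 9.81 = 72.01 N down at 1.156 m → arm 0.467 m, τ = 72.01 × 0.467 = 33.63 N·m counterclockwise.
Weight: 45.4 × 9.81 = 445.4 N down at 0.5 m → arm 0.189 m, τ = 445.4 × 0.189 = 84.18 N·m clockwise.
Sign: 5.72 × 9.81 = 56.11 N down at 1.489 m → arm 0.8 m, τ = 56.11 × 0.8 = 44.89 N·m counterclockwise.
Net moment of known loads = 5.66 N·m clockwise.
An unknown mass m at 1.167 m has arm 0.478 m; its moment is m·g·0.478 counterclockwise.
Στ = 0 ⇒ m × 9.81 × 0.478 = 5.66 ⇒ m = 5.66 / (9.81 × 0.478) = 1.21 kg.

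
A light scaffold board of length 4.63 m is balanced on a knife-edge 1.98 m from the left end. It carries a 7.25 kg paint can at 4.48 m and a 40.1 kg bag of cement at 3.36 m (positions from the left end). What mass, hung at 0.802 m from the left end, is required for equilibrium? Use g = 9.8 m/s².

m ≈ 62.4 kg

Sum moments about the knife-edge (at 1.98 m from the left end) (the support reaction has zero arm there).
Paint can: 7.25 × 9.8 = 71.05 N down at 4.48 m → arm 2.5 m, τ = 71.05 × 2.5 = 177.6 N·m clockwise.
Bag of cement: 40.1 × 9.8 = 393 N down at 3.36 m → arm 1.38 m, τ = 393 × 1.38 = 542.3 N·m clockwise.
Net moment of known loads = 719.9 N·m clockwise.
An unknown mass m at 0.802 m has arm 1.178 m; its moment is m·g·1.178 counterclockwise.
Στ = 0 ⇒ m × 9.8 × 1.178 = 719.9 ⇒ m = 719.9 / (9.8 × 1.178) = 62.4 kg.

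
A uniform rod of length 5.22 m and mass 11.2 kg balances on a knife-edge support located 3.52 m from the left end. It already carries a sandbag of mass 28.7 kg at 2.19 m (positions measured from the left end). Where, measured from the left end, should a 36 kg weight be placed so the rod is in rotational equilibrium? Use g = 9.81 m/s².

x ≈ 4.86 m from the left end

Taking torques about the knife-edge support (at 3.52 m from the left end):
Beam weight: 11.2 × 9.81 = 109.9 N down at 2.61 m → arm 0.91 m, τ = 109.9 × 0.91 = 100 N·m counterclockwise.
Sandbag: 28.7 × 9.81 = 281.5 N down at 2.19 m → arm 1.33 m, τ = 281.5 × 1.33 = 374.4 N·m counterclockwise.
Net moment of existing loads = 474.4 N·m counterclockwise.
The weight weighs 36 × 9.81 = 353.2 N and must supply an equal clockwise moment, so its lever arm about the knife-edge support is 474.4 / 353.2 = 1.34 m.
That puts it at 3.52 + 1.34 = 4.86 m from the left end.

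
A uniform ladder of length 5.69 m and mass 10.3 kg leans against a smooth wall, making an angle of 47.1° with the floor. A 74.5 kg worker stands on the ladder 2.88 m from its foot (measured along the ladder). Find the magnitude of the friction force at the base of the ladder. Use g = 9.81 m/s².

About the foot of the ladder:
Ladder weight 10.3×9.81 = 101 N acts at 2.845 m along the ladder; its horizontal arm is 2.845·cos47.1° = 1.937 m → τ = 195.6 N·m clockwise.
Worker: 74.5×9.81 = 730.8 N at 2.88 m → arm 1.96 m → τ = 1432 N·m clockwise.
Wall normal N acts horizontally at the top; its moment arm is the height L sinθ = 5.69·sin47.1° = 4.168 m, counterclockwise.
Setting net torque to zero: N × 4.168 = 1628 → N = 391 N.
ΣFx = 0: friction at the foot balances the wall's push, so f = N_wall = 391 N.

f ≈ 391 N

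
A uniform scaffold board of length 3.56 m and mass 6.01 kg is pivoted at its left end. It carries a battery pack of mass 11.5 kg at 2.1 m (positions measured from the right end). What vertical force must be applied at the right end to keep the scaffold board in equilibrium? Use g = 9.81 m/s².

F ≈ 75.7 N

Sum moments about the left end (the unknown pivot reaction has zero arm there).
Beam weight: 6.01 × 9.81 = 58.96 N down at 1.78 m → arm 1.78 m, τ = 58.96 × 1.78 = 104.9 N·m clockwise.
Battery pack: 11.5 × 9.81 = 112.8 N down at 2.1 m → arm 1.46 m, τ = 112.8 × 1.46 = 164.7 N·m clockwise.
Net moment of the loads = 269.6 N·m clockwise.
The upward force F acts at the right end, arm 3.56 m, giving F × 3.56 counterclockwise.
Στ = 0 ⇒ F × 3.56 = 269.6 ⇒ F = 269.6 / 3.56 = 75.7 N.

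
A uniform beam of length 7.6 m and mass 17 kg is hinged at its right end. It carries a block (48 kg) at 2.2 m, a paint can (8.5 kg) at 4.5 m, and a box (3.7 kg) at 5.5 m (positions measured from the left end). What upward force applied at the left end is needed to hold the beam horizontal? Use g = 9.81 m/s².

F ≈ 462 N

About the right end:
Beam weight: 17 × 9.81 = 166.8 N down at 3.8 m → arm 3.8 m, τ = 166.8 × 3.8 = 633.8 N·m counterclockwise.
Block: 48 × 9.81 = 470.9 N down at 2.2 m → arm 5.4 m, τ = 470.9 × 5.4 = 2543 N·m counterclockwise.
Paint can: 8.5 × 9.81 = 83.39 N down at 4.5 m → arm 3.1 m, τ = 83.39 × 3.1 = 258.5 N·m counterclockwise.
Box: 3.7 × 9.81 = 36.3 N down at 5.5 m → arm 2.1 m, τ = 36.3 × 2.1 = 76.23 N·m counterclockwise.
Net moment of the loads = 3512 N·m counterclockwise.
The upward force F acts at the left end, arm 7.6 m, giving F × 7.6 clockwise.
Balancing moments: F × 7.6 = 3512, giving F = 3512 / 7.6 = 462 N.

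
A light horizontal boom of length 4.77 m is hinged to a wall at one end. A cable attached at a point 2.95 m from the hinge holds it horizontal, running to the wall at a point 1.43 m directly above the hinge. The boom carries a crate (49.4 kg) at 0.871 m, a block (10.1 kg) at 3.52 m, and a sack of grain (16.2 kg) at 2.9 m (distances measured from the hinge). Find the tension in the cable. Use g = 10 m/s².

T ≈ 976 N

About the hinge:
Crate: 49.4 × 10 = 494 N down at 0.871 m → arm 0.871 m, τ = 494 × 0.871 = 430.3 N·m clockwise.
Block: 10.1 × 10 = 101 N down at 3.52 m → arm 3.52 m, τ = 101 × 3.52 = 355.5 N·m clockwise.
Sack of grain: 16.2 × 10 = 162 N down at 2.9 m → arm 2.9 m, τ = 162 × 2.9 = 469.8 N·m clockwise.
Total clockwise load moment = 1256 N·m.
The cable tension T acts at 2.95 m; only its component perpendicular to the boom, T sinθ, produces torque. sinθ = h/√(h²+d²) = 1.43/√(1.43²+2.95²) = 0.4362.
Στ = 0 ⇒ T × 2.95 × 0.4362 = 1256 ⇒ T = 1256 / 1.287 = 976 N.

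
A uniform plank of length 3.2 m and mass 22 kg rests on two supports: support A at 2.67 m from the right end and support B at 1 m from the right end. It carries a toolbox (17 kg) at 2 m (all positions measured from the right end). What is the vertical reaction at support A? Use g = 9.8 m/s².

R_A ≈ 177 N

About support B:
Beam weight: 22 × 9.8 = 215.6 N down at 1.6 m → arm 0.6 m, τ = 215.6 × 0.6 = 129.4 N·m counterclockwise.
Toolbox: 17 × 9.8 = 166.6 N down at 2 m → arm 1 m, τ = 166.6 × 1 = 166.6 N·m counterclockwise.
Net load moment about support B = 296 N·m counterclockwise.
Reaction R at support A is upward at 2.67 m, arm 1.67 m → moment R × 1.67 clockwise.
Balancing moments: R × 1.67 = 296, giving R = 177 N.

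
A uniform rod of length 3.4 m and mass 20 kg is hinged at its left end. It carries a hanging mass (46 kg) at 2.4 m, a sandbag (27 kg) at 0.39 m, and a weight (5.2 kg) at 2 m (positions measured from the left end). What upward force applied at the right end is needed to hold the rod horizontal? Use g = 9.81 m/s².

Sum moments about the left end (the unknown pivot reaction has zero arm there).
Beam weight: 20 × 9.81 = 196.2 N down at 1.7 m → arm 1.7 m, τ = 196.2 × 1.7 = 333.5 N·m clockwise.
Hanging mass: 46 × 9.81 = 451.3 N down at 2.4 m → arm 2.4 m, τ = 451.3 × 2.4 = 1083 N·m clockwise.
Sandbag: 27 × 9.81 = 264.9 N down at 0.39 m → arm 0.39 m, τ = 264.9 × 0.39 = 103.3 N·m clockwise.
Weight: 5.2 × 9.81 = 51.01 N down at 2 m → arm 2 m, τ = 51.01 × 2 = 102 N·m clockwise.
Net moment of the loads = 1622 N·m clockwise.
The upward force F acts at the right end, arm 3.4 m, giving F × 3.4 counterclockwise.
Setting net torque to zero: F × 3.4 = 1622 → F = 1622 / 3.4 = 477 N.

F ≈ 477 N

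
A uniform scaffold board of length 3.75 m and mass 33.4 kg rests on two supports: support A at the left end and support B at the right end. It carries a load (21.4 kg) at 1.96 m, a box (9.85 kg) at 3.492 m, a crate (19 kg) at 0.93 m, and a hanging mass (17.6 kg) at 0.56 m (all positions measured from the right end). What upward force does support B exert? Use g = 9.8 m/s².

Take moments about support A.
Beam weight: 33.4 × 9.8 = 327.3 N down at 1.875 m → arm 1.875 m, τ = 327.3 × 1.875 = 613.7 N·m clockwise.
Load: 21.4 × 9.8 = 209.7 N down at 1.96 m → arm 1.79 m, τ = 209.7 × 1.79 = 375.4 N·m clockwise.
Box: 9.85 × 9.8 = 96.53 N down at 3.492 m → arm 0.258 m, τ = 96.53 × 0.258 = 24.9 N·m clockwise.
Crate: 19 × 9.8 = 186.2 N down at 0.93 m → arm 2.82 m, τ = 186.2 × 2.82 = 525.1 N·m clockwise.
Hanging mass: 17.6 × 9.8 = 172.5 N down at 0.56 m → arm 3.19 m, τ = 172.5 × 3.19 = 550.3 N·m clockwise.
Net load moment about support A = 2089 N·m clockwise.
Reaction R at support B is upward at 0 m, arm 3.75 m → moment R × 3.75 counterclockwise.
Setting net torque to zero: R × 3.75 = 2089 → R = 557 N.

R_B ≈ 557 N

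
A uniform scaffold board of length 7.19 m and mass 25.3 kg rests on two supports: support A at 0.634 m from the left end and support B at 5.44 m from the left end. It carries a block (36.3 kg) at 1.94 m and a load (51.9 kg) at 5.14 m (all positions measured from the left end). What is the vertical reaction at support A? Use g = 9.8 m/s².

About support B:
Beam weight: 25.3 × 9.8 = 247.9 N down at 3.595 m → arm 1.845 m, τ = 247.9 × 1.845 = 457.4 N·m counterclockwise.
Block: 36.3 × 9.8 = 355.7 N down at 1.94 m → arm 3.5 m, τ = 355.7 × 3.5 = 1245 N·m counterclockwise.
Load: 51.9 × 9.8 = 508.6 N down at 5.14 m → arm 0.3 m, τ = 508.6 × 0.3 = 152.6 N·m counterclockwise.
Net load moment about support B = 1855 N·m counterclockwise.
Reaction R at support A is upward at 0.634 m, arm 4.806 m → moment R × 4.806 clockwise.
Setting net torque to zero: R × 4.806 = 1855 → R = 386 N.

R_A ≈ 386 N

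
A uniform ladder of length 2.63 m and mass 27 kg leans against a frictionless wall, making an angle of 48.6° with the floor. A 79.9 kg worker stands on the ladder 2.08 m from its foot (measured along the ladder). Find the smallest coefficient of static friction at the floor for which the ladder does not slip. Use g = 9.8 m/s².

μ_min ≈ 0.632

Choose the foot of the ladder as the axis so the floor normal and friction both act there and drop out.
Ladder weight 27×9.8 = 264.6 N acts at 1.315 m along the ladder; its horizontal arm is 1.315·cos48.6° = 0.8696 m → τ = 230.1 N·m clockwise.
Worker: 79.9×9.8 = 783 N at 2.08 m → arm 1.376 m → τ = 1077 N·m clockwise.
Wall normal N acts horizontally at the top; its moment arm is the height L sinθ = 2.63·sin48.6° = 1.973 m, counterclockwise.
Balancing moments: N × 1.973 = 1307, giving N = 662.4 N.
ΣFx = 0 ⇒ f = N_wall = 662.4 N. ΣFy = 0 ⇒ N_floor = 1048 N.
μ_min = f / N_floor = 662.4 / 1048 = 0.632.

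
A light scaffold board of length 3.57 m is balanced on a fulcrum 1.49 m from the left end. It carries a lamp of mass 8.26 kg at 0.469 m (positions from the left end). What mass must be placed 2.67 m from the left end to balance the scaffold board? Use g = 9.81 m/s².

m ≈ 7.15 kg

Take moments about the fulcrum (at 1.49 m from the left end).
Lamp: 8.26 × 9.81 = 81.03 N down at 0.469 m → arm 1.021 m, τ = 81.03 × 1.021 = 82.73 N·m counterclockwise.
Net moment of known loads = 82.73 N·m counterclockwise.
An unknown mass m at 2.67 m has arm 1.18 m; its moment is m·g·1.18 clockwise.
For rotational equilibrium, m × 9.81 × 1.18 = 82.73, so m = 82.73 / (9.81 × 1.18) = 7.15 kg.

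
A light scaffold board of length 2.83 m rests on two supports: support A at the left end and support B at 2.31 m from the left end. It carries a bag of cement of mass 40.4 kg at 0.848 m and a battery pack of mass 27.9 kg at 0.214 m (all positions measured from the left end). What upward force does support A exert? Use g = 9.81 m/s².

Taking torques about support B:
Bag of cement: 40.4 × 9.81 = 396.3 N down at 0.848 m → arm 1.462 m, τ = 396.3 × 1.462 = 579.4 N·m counterclockwise.
Battery pack: 27.9 × 9.81 = 273.7 N down at 0.214 m → arm 2.096 m, τ = 273.7 × 2.096 = 573.7 N·m counterclockwise.
Net load moment about support B = 1153 N·m counterclockwise.
Reaction R at support A is upward at 0 m, arm 2.31 m → moment R × 2.31 clockwise.
Στ = 0 ⇒ R × 2.31 = 1153 ⇒ R = 499 N.

R_A ≈ 499 N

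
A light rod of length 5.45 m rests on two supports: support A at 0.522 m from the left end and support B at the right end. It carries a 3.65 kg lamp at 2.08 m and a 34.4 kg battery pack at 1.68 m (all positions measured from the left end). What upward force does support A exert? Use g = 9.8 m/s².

About support B:
Lamp: 3.65 × 9.8 = 35.77 N down at 2.08 m → arm 3.37 m, τ = 35.77 × 3.37 = 120.5 N·m counterclockwise.
Battery pack: 34.4 × 9.8 = 337.1 N down at 1.68 m → arm 3.77 m, τ = 337.1 × 3.77 = 1271 N·m counterclockwise.
Net load moment about support B = 1392 N·m counterclockwise.
Reaction R at support A is upward at 0.522 m, arm 4.928 m → moment R × 4.928 clockwise.
For rotational equilibrium, R × 4.928 = 1392, so R = 282 N.

R_A ≈ 282 N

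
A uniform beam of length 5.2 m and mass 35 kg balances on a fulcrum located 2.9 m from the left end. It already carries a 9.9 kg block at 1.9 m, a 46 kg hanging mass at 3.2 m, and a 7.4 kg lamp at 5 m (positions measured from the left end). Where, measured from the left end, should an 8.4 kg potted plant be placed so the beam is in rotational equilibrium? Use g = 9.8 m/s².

Take moments about the fulcrum (at 2.9 m from the left end).
Beam weight: 35 × 9.8 = 343 N down at 2.6 m → arm 0.3 m, τ = 343 × 0.3 = 102.9 N·m counterclockwise.
Block: 9.9 × 9.8 = 97.02 N down at 1.9 m → arm 1 m, τ = 97.02 × 1 = 97.02 N·m counterclockwise.
Hanging mass: 46 × 9.8 = 450.8 N down at 3.2 m → arm 0.3 m, τ = 450.8 × 0.3 = 135.2 N·m clockwise.
Lamp: 7.4 × 9.8 = 72.52 N down at 5 m → arm 2.1 m, τ = 72.52 × 2.1 = 152.3 N·m clockwise.
Net moment of existing loads = 87.58 N·m clockwise.
The potted plant weighs 8.4 × 9.8 = 82.32 N and must supply an equal counterclockwise moment, so its lever arm about the fulcrum is 87.58 / 82.32 = 1.06 m.
That puts it at 2.9 − 1.06 = 1.84 m from the left end.

x ≈ 1.84 m from the left end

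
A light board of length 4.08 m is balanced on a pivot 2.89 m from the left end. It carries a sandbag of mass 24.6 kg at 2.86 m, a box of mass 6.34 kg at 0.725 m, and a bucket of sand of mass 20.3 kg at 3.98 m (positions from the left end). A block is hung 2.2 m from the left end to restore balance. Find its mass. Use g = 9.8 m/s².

About the pivot (at 2.89 m from the left end):
Sandbag: 24.6 × 9.8 = 241.1 N down at 2.86 m → arm 0.03 m, τ = 241.1 × 0.03 = 7.233 N·m counterclockwise.
Box: 6.34 × 9.8 = 62.13 N down at 0.725 m → arm 2.165 m, τ = 62.13 × 2.165 = 134.5 N·m counterclockwise.
Bucket of sand: 20.3 × 9.8 = 198.9 N down at 3.98 m → arm 1.09 m, τ = 198.9 × 1.09 = 216.8 N·m clockwise.
Net moment of known loads = 75.07 N·m clockwise.
An unknown mass m at 2.2 m has arm 0.69 m; its moment is m·g·0.69 counterclockwise.
Setting net torque to zero: m × 9.8 × 0.69 = 75.07 → m = 75.07 / (9.8 × 0.69) = 11.1 kg.

m ≈ 11.1 kg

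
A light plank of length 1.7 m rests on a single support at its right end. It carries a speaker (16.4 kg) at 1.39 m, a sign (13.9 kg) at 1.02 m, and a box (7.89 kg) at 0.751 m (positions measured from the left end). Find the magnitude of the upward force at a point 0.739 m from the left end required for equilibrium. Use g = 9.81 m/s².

Take moments about the right end.
Speaker: 16.4 × 9.81 = 160.9 N down at 1.39 m → arm 0.31 m, τ = 160.9 × 0.31 = 49.88 N·m counterclockwise.
Sign: 13.9 × 9.81 = 136.4 N down at 1.02 m → arm 0.68 m, τ = 136.4 × 0.68 = 92.75 N·m counterclockwise.
Box: 7.89 × 9.81 = 77.4 N down at 0.751 m → arm 0.949 m, τ = 77.4 × 0.949 = 73.45 N·m counterclockwise.
Net moment of the loads = 216.1 N·m counterclockwise.
The upward force F acts at a point 0.739 m from the left end, arm 0.961 m, giving F × 0.961 clockwise.
Setting net torque to zero: F × 0.961 = 216.1 → F = 216.1 / 0.961 = 225 N.

F ≈ 225 N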